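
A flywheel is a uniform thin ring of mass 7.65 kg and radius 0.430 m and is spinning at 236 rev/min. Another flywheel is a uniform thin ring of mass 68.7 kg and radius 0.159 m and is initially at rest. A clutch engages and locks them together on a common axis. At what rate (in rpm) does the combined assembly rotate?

|ω_f| ≈ 106 rpm

The coupling torques are internal; angular momentum about the shared axis is conserved.
Moments of inertia: I_A = (7.65)(0.430)² = 1.414 kg·m²; I_B = (68.7)(0.159)² = 1.737 kg·m².
Taking A's sense as positive: L = (1.414)(236) = 333.8 kg·m²·rpm.
Combined I = 1.414 + 1.737 = 3.151 kg·m².
ω_f = L / I = 333.8 / 3.151 = 105.9 rpm.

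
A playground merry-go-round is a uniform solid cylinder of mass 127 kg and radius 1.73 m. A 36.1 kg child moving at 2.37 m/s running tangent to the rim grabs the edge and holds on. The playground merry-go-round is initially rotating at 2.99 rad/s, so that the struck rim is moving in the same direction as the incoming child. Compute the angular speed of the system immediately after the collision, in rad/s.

|ω_f| ≈ 2.40 rad/s

The axle reaction passes through the axle and exerts no torque about it; angular momentum about the axle is conserved through the impact.
I_p = ½(127)(1.73)² = 190.0 kg·m². Taking the sense of the child's angular momentum as positive, L_{child} = m v R = (36.1)(2.37)(1.73) = 148.0 kg·m²/s.
L_i = +I_p ω_p + m v R = +(190.0)(2.99) + 148.0 = 716.3 kg·m²/s.
After sticking, I_f = I_p + m R² = 190.0 + (36.1)(1.73)² = 298.1 kg·m².
ω_f = L_i / I_f = 716.3 / 298.1 = 2.403 rad/s.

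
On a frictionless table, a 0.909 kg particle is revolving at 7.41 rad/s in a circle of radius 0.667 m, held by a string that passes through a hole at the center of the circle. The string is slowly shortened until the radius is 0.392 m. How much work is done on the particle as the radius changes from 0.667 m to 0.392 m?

W ≈ 21.0 J

The constraining force is radial, so m r² ω about the center is conserved.
ω₂ = ω₁ (r₁/r₂)² = (7.41)(0.667/0.392)² = 21.45 rad/s.
W = ΔKE = ½m(v₂² − v₁²) = 21.04 J.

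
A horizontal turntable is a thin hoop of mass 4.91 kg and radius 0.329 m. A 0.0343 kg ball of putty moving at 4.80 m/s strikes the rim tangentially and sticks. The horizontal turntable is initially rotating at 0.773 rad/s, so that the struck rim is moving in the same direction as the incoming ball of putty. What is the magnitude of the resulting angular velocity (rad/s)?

The axle reaction passes through the axle and exerts no torque about it; angular momentum about the axle is conserved through the impact.
I_p = (4.91)(0.329)² = 0.5315 kg·m². Taking the sense of the ball of putty's angular momentum as positive, L_{ball} = m v R = (0.0343)(4.80)(0.329) = 0.05417 kg·m²/s.
L_i = +I_p ω_p + m v R = +(0.5315)(0.773) + 0.05417 = 0.4650 kg·m²/s.
After sticking, I_f = I_p + m R² = 0.5315 + (0.0343)(0.329)² = 0.5352 kg·m².
ω_f = L_i / I_f = 0.4650 / 0.5352 = 0.8689 rad/s.

|ω_f| ≈ 0.869 rad/s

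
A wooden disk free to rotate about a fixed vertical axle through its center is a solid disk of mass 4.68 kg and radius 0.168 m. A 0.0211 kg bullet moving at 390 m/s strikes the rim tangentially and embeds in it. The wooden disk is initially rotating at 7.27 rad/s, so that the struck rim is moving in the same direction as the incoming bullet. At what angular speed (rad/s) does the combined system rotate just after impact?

|ω_f| ≈ 28.0 rad/s

The axle reaction passes through the axle and exerts no torque about it; angular momentum about the axle is conserved through the impact.
I_p = ½(4.68)(0.168)² = 0.06604 kg·m². Taking the sense of the bullet's angular momentum as positive, L_{bullet} = m v R = (0.0211)(390)(0.168) = 1.382 kg·m²/s.
L_i = +I_p ω_p + m v R = +(0.06604)(7.27) + 1.382 = 1.863 kg·m²/s.
After sticking, I_f = I_p + m R² = 0.06604 + (0.0211)(0.168)² = 0.06664 kg·m².
ω_f = L_i / I_f = 1.863 / 0.06664 = 27.95 rad/s.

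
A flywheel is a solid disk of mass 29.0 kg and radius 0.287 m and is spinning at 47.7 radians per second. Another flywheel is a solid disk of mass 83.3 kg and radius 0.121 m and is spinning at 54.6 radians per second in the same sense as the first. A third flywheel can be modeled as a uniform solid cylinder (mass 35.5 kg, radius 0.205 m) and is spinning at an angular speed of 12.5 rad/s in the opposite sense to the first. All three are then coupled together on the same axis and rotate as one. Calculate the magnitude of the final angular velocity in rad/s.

The coupling torques are internal; angular momentum about the shared axis is conserved.
Moments of inertia: I_A = ½(29.0)(0.287)² = 1.194 kg·m²; I_B = ½(83.3)(0.121)² = 0.6098 kg·m²; I_C = ½(35.5)(0.205)² = 0.7459 kg·m².
Taking A's sense as positive: L = (1.194)(47.7) + (0.6098)(54.6) − (0.7459)(12.5) = 80.94 kg·m²·rad/s.
Combined I = 1.194 + 0.6098 + 0.7459 = 2.550 kg·m².
ω_f = L / I = 80.94 / 2.550 = 31.74 rad/s.

|ω_f| ≈ 31.7 rad/s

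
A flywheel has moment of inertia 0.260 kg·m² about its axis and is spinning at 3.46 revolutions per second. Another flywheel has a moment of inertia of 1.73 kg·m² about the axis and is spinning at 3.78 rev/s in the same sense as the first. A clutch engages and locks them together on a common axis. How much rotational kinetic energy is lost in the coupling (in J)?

ΔKE lost ≈ 0.457 J

The coupling torques are internal; angular momentum about the shared axis is conserved.
Taking A's sense as positive: L = (0.2600)(3.46) + (1.730)(3.78) = 7.439 kg·m²·rev/s.
Combined I = 0.2600 + 1.730 = 1.990 kg·m².
ω_f = L / I = 7.439 / 1.990 = 3.738 rev/s.
KE_i = ½ΣIω² = 549.4 J; KE_f = ½(1.990)(23.49)² = 548.9 J.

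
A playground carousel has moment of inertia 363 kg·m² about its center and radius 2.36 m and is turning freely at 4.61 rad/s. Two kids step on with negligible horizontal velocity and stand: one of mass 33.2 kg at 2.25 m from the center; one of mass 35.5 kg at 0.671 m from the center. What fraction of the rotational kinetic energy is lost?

No external torque acts about the center; L_before = L_after.
Added inertia Σmr² = (33.2)(2.25)² + (35.5)(0.671)² = 184.1 kg·m²; I_f = 363.0 + 184.1 = 547.1 kg·m².
ω_f = I_p ω_i / I_f = (363.0)(4.61) / 547.1 = 3.059 rad/s.
KE_i = ½(363.0)(4.610 rad/s)² = 3857 J; KE_f = ½(547.1)(3.059)² = 2559 J.
Fraction lost = 0.3365.

fraction ≈ 0.336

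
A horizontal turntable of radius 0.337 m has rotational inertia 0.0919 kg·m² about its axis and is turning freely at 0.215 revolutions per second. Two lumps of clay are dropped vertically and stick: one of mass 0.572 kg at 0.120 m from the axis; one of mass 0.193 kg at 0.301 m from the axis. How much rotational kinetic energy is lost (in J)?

The added mass arrives with no angular momentum about the axis, and any external torque about the axis is negligible, so the system's angular momentum is conserved.
Added inertia Σmr² = (0.572)(0.120)² + (0.193)(0.301)² = 0.02572 kg·m²; I_f = 0.09190 + 0.02572 = 0.1176 kg·m².
ω_f = I_p ω_i / I_f = (0.09190)(0.215) / 0.1176 = 0.1680 rev/s.
KE_i = ½(0.09190)(1.351 rad/s)² = 0.08385 J; KE_f = ½(0.1176)(1.055)² = 0.06552 J.

energy lost ≈ 0.0183 J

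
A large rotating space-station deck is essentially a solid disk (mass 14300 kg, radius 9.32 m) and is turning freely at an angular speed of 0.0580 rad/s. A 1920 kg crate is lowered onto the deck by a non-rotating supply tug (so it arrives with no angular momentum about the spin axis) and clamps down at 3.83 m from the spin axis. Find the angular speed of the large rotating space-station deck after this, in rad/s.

ω_f ≈ 0.0555 rad/s

No external torque acts about the spin axis; L_before = L_after.
I_p = ½(14300)(9.32)² = 6.211e+05 kg·m².
Added inertia Σmr² = (1920)(3.83)² = 28160 kg·m²; I_f = 6.211e+05 + 28160 = 6.492e+05 kg·m².
ω_f = I_p ω_i / I_f = (6.211e+05)(0.0580) / 6.492e+05 = 0.05548 rad/s.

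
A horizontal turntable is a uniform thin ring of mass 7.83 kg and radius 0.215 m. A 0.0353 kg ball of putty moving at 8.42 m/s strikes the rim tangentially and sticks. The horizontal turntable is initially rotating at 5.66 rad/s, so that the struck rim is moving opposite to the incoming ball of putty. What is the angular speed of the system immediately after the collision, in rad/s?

|ω_f| ≈ 5.46 rad/s

About the axle the impulsive forces during the collision are internal, so angular momentum about that axis is conserved.
I_p = (7.83)(0.215)² = 0.3619 kg·m². Taking the sense of the ball of putty's angular momentum as positive, L_{ball} = m v R = (0.0353)(8.42)(0.215) = 0.06390 kg·m²/s.
L_i = −I_p ω_p + m v R = −(0.3619)(5.66) + 0.06390 = -1.985 kg·m²/s.
After sticking, I_f = I_p + m R² = 0.3619 + (0.0353)(0.215)² = 0.3636 kg·m².
ω_f = L_i / I_f = -1.985 / 0.3636 = -5.459 rad/s.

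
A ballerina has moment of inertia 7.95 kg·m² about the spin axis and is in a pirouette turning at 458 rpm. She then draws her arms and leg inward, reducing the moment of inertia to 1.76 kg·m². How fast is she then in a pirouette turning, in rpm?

With no external torque about the axis, L is conserved: I₁ω₁ = I₂ω₂.
ω₂ = I₁ω₁ / I₂ = (7.950)(458 rpm) / (1.760) = 2069 rpm.

ω₂ ≈ 2070 rpm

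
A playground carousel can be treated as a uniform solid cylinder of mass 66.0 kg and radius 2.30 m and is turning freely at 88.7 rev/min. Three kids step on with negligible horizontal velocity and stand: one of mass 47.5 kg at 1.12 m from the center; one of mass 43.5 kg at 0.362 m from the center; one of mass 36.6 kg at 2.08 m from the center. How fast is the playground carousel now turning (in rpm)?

ω_f ≈ 38.9 rpm

The added mass arrives with no angular momentum about the center, and any external torque about the center is negligible, so the system's angular momentum is conserved.
I_p = ½(66.0)(2.30)² = 174.6 kg·m².
Added inertia Σmr² = (47.5)(1.12)² + (43.5)(0.362)² + (36.6)(2.08)² = 223.6 kg·m²; I_f = 174.6 + 223.6 = 398.2 kg·m².
ω_f = I_p ω_i / I_f = (174.6)(88.7) / 398.2 = 38.89 rpm.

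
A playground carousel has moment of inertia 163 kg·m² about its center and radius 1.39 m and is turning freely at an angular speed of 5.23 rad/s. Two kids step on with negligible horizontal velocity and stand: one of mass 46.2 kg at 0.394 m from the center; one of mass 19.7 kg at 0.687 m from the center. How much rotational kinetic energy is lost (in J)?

energy lost ≈ 205 J

The added mass arrives with no angular momentum about the center, and any external torque about the center is negligible, so the system's angular momentum is conserved.
Added inertia Σmr² = (46.2)(0.394)² + (19.7)(0.687)² = 16.47 kg·m²; I_f = 163.0 + 16.47 = 179.5 kg·m².
ω_f = I_p ω_i / I_f = (163.0)(5.23) / 179.5 = 4.750 rad/s.
KE_i = ½(163.0)(5.230 rad/s)² = 2229 J; KE_f = ½(179.5)(4.750)² = 2025 J.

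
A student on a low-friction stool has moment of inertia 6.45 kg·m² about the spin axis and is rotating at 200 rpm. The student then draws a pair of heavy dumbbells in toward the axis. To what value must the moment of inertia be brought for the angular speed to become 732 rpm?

I₂ ≈ 1.76 kg·m²

No external torque acts about the spin axis, so angular momentum is conserved.
I₂ = I₁ω₁ / ω₂ = (6.45)(200) / (732) = 1.762 kg·m².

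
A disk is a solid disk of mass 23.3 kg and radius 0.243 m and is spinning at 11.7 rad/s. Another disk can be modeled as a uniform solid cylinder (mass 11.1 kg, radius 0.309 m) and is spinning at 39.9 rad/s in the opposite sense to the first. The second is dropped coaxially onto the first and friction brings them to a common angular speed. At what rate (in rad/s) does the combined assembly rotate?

|ω_f| ≈ 10.8 rad/s

The coupling torques are internal; angular momentum about the shared axis is conserved.
Moments of inertia: I_A = ½(23.3)(0.243)² = 0.6879 kg·m²; I_B = ½(11.1)(0.309)² = 0.5299 kg·m².
Taking A's sense as positive: L = (0.6879)(11.7) − (0.5299)(39.9) = -13.10 kg·m²·rad/s.
Combined I = 0.6879 + 0.5299 = 1.218 kg·m².
ω_f = L / I = -13.10 / 1.218 = -10.75 rad/s.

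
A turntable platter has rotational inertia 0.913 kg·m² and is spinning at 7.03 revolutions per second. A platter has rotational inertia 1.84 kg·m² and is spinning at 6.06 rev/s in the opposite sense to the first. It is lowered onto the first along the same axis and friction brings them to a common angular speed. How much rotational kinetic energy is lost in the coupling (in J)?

ΔKE lost ≈ 2060 J

No external torque acts about the common axis, so total angular momentum is conserved.
Taking A's sense as positive: L = (0.9130)(7.03) − (1.840)(6.06) = -4.732 kg·m²·rev/s.
Combined I = 0.9130 + 1.840 = 2.753 kg·m².
ω_f = L / I = -4.732 / 2.753 = -1.719 rev/s.
KE_i = ½ΣIω² = 2224 J; KE_f = ½(2.753)(10.80)² = 160.6 J.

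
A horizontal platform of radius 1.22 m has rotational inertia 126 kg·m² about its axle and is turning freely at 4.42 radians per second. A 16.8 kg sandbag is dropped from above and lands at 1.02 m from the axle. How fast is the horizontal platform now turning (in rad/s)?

ω_f ≈ 3.88 rad/s

The added mass arrives with no angular momentum about the axle, and any external torque about the axle is negligible, so the system's angular momentum is conserved.
Added inertia Σmr² = (16.8)(1.02)² = 17.48 kg·m²; I_f = 126.0 + 17.48 = 143.5 kg·m².
ω_f = I_p ω_i / I_f = (126.0)(4.42) / 143.5 = 3.882 rad/s.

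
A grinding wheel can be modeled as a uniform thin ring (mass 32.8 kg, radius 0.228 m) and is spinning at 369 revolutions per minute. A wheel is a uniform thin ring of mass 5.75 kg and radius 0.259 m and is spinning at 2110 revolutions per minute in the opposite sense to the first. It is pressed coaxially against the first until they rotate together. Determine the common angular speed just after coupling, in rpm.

No external torque acts about the common axis, so total angular momentum is conserved.
Moments of inertia: I_A = (32.8)(0.228)² = 1.705 kg·m²; I_B = (5.75)(0.259)² = 0.3857 kg·m².
Taking A's sense as positive: L = (1.705)(369) − (0.3857)(2110) = -184.7 kg·m²·rpm.
Combined I = 1.705 + 0.3857 = 2.091 kg·m².
ω_f = L / I = -184.7 / 2.091 = -88.33 rpm.

|ω_f| ≈ 88.3 rpm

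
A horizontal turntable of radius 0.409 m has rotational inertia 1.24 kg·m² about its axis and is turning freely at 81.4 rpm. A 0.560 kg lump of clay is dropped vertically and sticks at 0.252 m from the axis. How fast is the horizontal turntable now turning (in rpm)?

ω_f ≈ 79.1 rpm

The added mass arrives with no angular momentum about the axis, and any external torque about the axis is negligible, so the system's angular momentum is conserved.
Added inertia Σmr² = (0.560)(0.252)² = 0.03556 kg·m²; I_f = 1.240 + 0.03556 = 1.276 kg·m².
ω_f = I_p ω_i / I_f = (1.240)(81.4) / 1.276 = 79.13 rpm.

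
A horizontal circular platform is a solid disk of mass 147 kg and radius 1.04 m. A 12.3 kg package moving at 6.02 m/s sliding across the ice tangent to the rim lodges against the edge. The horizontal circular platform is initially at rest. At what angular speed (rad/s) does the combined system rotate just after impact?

|ω_f| ≈ 0.830 rad/s

The axle reaction passes through the central axle and exerts no torque about it; angular momentum about the central axle is conserved through the impact.
I_p = ½(147)(1.04)² = 79.50 kg·m². Taking the sense of the package's angular momentum as positive, L_{package} = m v R = (12.3)(6.02)(1.04) = 77.01 kg·m²/s.
L_i = 0 + 77.01 = 77.01 kg·m²/s.
After sticking, I_f = I_p + m R² = 79.50 + (12.3)(1.04)² = 92.80 kg·m².
ω_f = L_i / I_f = 77.01 / 92.80 = 0.8298 rad/s.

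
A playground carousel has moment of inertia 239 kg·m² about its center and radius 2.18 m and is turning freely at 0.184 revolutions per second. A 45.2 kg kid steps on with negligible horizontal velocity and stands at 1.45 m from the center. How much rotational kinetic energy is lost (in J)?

energy lost ≈ 45.4 J

No external torque acts about the center; L_before = L_after.
Added inertia Σmr² = (45.2)(1.45)² = 95.03 kg·m²; I_f = 239.0 + 95.03 = 334.0 kg·m².
ω_f = I_p ω_i / I_f = (239.0)(0.184) / 334.0 = 0.1317 rev/s.
KE_i = ½(239.0)(1.156 rad/s)² = 159.7 J; KE_f = ½(334.0)(0.8272)² = 114.3 J.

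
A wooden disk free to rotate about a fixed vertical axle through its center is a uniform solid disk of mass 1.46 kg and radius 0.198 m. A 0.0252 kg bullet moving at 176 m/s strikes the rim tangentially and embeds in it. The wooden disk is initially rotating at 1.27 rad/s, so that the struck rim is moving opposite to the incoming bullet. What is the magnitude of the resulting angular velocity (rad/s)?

The axle reaction passes through the axle and exerts no torque about it; angular momentum about the axle is conserved through the impact.
I_p = ½(1.46)(0.198)² = 0.02862 kg·m². Taking the sense of the bullet's angular momentum as positive, L_{bullet} = m v R = (0.0252)(176)(0.198) = 0.8782 kg·m²/s.
L_i = −I_p ω_p + m v R = −(0.02862)(1.27) + 0.8782 = 0.8418 kg·m²/s.
After sticking, I_f = I_p + m R² = 0.02862 + (0.0252)(0.198)² = 0.02961 kg·m².
ω_f = L_i / I_f = 0.8418 / 0.02961 = 28.43 rad/s.

|ω_f| ≈ 28.4 rad/s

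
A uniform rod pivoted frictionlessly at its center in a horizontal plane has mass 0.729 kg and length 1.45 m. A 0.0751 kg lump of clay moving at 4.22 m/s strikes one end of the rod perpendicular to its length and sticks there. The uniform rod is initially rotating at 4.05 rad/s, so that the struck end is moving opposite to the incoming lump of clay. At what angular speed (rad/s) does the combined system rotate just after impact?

|ω_f| ≈ 1.72 rad/s

The axle reaction passes through the pivot and exerts no torque about it; angular momentum about the pivot is conserved through the impact.
I_p = (1/12)(0.729)(1.45)² = 0.1277 kg·m². Taking the sense of the lump of clay's angular momentum as positive, L_{lump} = m v R = (0.0751)(4.22)(1.45/2) = 0.2298 kg·m²/s.
L_i = −I_p ω_p + m v R = −(0.1277)(4.05) + 0.2298 = -0.2875 kg·m²/s.
After sticking, I_f = I_p + m R² = 0.1277 + (0.0751)(1.45/2)² = 0.1672 kg·m².
ω_f = L_i / I_f = -0.2875 / 0.1672 = -1.720 rad/s.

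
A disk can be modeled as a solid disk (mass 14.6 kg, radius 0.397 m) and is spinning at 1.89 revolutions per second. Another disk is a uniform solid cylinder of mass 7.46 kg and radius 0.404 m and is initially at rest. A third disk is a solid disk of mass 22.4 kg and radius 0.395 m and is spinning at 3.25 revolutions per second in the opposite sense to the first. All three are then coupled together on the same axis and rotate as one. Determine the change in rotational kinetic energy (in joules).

ΔKE ≈ -376 J

No external torque acts about the common axis, so total angular momentum is conserved.
Moments of inertia: I_A = ½(14.6)(0.397)² = 1.151 kg·m²; I_B = ½(7.46)(0.404)² = 0.6088 kg·m²; I_C = ½(22.4)(0.395)² = 1.747 kg·m².
Taking A's sense as positive: L = (1.151)(1.89) − (1.747)(3.25) = -3.505 kg·m²·rev/s.
Combined I = 1.151 + 0.6088 + 1.747 = 3.507 kg·m².
ω_f = L / I = -3.505 / 3.507 = -0.9994 rev/s.
KE_i = ½ΣIω² = 445.5 J; KE_f = ½(3.507)(6.280)² = 69.14 J.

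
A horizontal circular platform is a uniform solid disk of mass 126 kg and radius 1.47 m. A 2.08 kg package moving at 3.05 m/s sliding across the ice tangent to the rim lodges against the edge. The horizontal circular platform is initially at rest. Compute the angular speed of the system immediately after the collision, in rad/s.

|ω_f| ≈ 0.0663 rad/s

About the central axle the impulsive forces during the collision are internal, so angular momentum about that axis is conserved.
I_p = ½(126)(1.47)² = 136.1 kg·m². Taking the sense of the package's angular momentum as positive, L_{package} = m v R = (2.08)(3.05)(1.47) = 9.326 kg·m²/s.
L_i = 0 + 9.326 = 9.326 kg·m²/s.
After sticking, I_f = I_p + m R² = 136.1 + (2.08)(1.47)² = 140.6 kg·m².
ω_f = L_i / I_f = 9.326 / 140.6 = 0.06631 rad/s.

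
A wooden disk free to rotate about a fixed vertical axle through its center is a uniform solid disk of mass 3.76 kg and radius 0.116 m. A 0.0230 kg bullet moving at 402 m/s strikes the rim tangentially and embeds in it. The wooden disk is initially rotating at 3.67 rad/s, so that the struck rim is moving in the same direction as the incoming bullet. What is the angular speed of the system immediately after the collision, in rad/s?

The axle reaction passes through the axle and exerts no torque about it; angular momentum about the axle is conserved through the impact.
I_p = ½(3.76)(0.116)² = 0.02530 kg·m². Taking the sense of the bullet's angular momentum as positive, L_{bullet} = m v R = (0.0230)(402)(0.116) = 1.073 kg·m²/s.
L_i = +I_p ω_p + m v R = +(0.02530)(3.67) + 1.073 = 1.165 kg·m²/s.
After sticking, I_f = I_p + m R² = 0.02530 + (0.0230)(0.116)² = 0.02561 kg·m².
ω_f = L_i / I_f = 1.165 / 0.02561 = 45.51 rad/s.

|ω_f| ≈ 45.5 rad/s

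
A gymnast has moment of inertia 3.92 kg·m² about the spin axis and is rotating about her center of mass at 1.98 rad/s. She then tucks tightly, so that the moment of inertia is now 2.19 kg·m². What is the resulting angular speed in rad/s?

ω₂ ≈ 3.54 rad/s

With no external torque about the axis, L is conserved: I₁ω₁ = I₂ω₂.
ω₂ = I₁ω₁ / I₂ = (3.920)(1.98 rad/s) / (2.190) = 3.544 rad/s.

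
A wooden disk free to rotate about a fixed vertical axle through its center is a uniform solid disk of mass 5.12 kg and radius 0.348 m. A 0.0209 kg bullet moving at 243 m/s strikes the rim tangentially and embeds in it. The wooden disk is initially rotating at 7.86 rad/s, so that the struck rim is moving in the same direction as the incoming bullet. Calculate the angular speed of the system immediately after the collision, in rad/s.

About the axle the impulsive forces during the collision are internal, so angular momentum about that axis is conserved.
I_p = ½(5.12)(0.348)² = 0.3100 kg·m². Taking the sense of the bullet's angular momentum as positive, L_{bullet} = m v R = (0.0209)(243)(0.348) = 1.767 kg·m²/s.
L_i = +I_p ω_p + m v R = +(0.3100)(7.86) + 1.767 = 4.204 kg·m²/s.
After sticking, I_f = I_p + m R² = 0.3100 + (0.0209)(0.348)² = 0.3126 kg·m².
ω_f = L_i / I_f = 4.204 / 0.3126 = 13.45 rad/s.

|ω_f| ≈ 13.5 rad/s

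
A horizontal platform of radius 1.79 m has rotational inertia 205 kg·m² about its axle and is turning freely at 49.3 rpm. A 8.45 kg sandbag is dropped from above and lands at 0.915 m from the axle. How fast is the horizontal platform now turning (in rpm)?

ω_f ≈ 47.7 rpm

The added mass arrives with no angular momentum about the axle, and any external torque about the axle is negligible, so the system's angular momentum is conserved.
Added inertia Σmr² = (8.45)(0.915)² = 7.075 kg·m²; I_f = 205.0 + 7.075 = 212.1 kg·m².
ω_f = I_p ω_i / I_f = (205.0)(49.3) / 212.1 = 47.66 rpm.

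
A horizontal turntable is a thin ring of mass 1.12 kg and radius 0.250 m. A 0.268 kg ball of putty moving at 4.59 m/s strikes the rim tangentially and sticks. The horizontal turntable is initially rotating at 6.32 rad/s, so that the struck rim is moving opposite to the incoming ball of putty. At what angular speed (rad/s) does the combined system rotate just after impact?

|ω_f| ≈ 1.55 rad/s

About the axle the impulsive forces during the collision are internal, so angular momentum about that axis is conserved.
I_p = (1.12)(0.250)² = 0.07000 kg·m². Taking the sense of the ball of putty's angular momentum as positive, L_{ball} = m v R = (0.268)(4.59)(0.250) = 0.3075 kg·m²/s.
L_i = −I_p ω_p + m v R = −(0.07000)(6.32) + 0.3075 = -0.1349 kg·m²/s.
After sticking, I_f = I_p + m R² = 0.07000 + (0.268)(0.250)² = 0.08675 kg·m².
ω_f = L_i / I_f = -0.1349 / 0.08675 = -1.555 rad/s.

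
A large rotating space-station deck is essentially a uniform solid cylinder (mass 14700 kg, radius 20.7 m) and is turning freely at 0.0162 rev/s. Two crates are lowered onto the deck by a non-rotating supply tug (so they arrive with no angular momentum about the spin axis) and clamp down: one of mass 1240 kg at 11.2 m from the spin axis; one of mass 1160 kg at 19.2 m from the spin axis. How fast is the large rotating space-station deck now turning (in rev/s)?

ω_f ≈ 0.0137 rev/s

The added mass arrives with no angular momentum about the spin axis, and any external torque about the spin axis is negligible, so the system's angular momentum is conserved.
I_p = ½(14700)(20.7)² = 3.149e+06 kg·m².
Added inertia Σmr² = (1240)(11.2)² + (1160)(19.2)² = 5.832e+05 kg·m²; I_f = 3.149e+06 + 5.832e+05 = 3.733e+06 kg·m².
ω_f = I_p ω_i / I_f = (3.149e+06)(0.0162) / 3.733e+06 = 0.01367 rev/s.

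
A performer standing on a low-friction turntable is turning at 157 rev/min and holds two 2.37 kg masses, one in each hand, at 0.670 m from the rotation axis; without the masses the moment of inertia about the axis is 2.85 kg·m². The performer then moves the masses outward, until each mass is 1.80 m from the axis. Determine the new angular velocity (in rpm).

ω₂ ≈ 42.9 rpm

Angular momentum about the spin axis is conserved since the torque about it is zero.
I₁ = 2.85 + 2(2.37)(0.670)² = 4.978 kg·m²; I₂ = 2.85 + 2(2.37)(1.80)² = 18.21 kg·m².
ω₂ = I₁ω₁ / I₂ = (4.978)(157 rpm) / (18.21) = 42.92 rpm.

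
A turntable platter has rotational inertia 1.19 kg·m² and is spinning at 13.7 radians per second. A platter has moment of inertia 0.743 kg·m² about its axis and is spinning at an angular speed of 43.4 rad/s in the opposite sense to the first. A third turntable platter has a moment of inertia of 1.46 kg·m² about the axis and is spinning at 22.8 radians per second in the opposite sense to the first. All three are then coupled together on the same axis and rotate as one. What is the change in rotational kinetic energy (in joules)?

ΔKE ≈ -834 J

No external torque acts about the common axis, so total angular momentum is conserved.
Taking A's sense as positive: L = (1.190)(13.7) − (0.7430)(43.4) − (1.460)(22.8) = -49.23 kg·m²·rad/s.
Combined I = 1.190 + 0.7430 + 1.460 = 3.393 kg·m².
ω_f = L / I = -49.23 / 3.393 = -14.51 rad/s.
KE_i = ½ΣIω² = 1191 J; KE_f = ½(3.393)(14.51)² = 357.2 J.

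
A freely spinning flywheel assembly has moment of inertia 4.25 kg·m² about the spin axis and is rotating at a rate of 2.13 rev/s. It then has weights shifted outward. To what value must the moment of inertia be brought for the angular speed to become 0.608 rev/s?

With no external torque about the axis, L is conserved: I₁ω₁ = I₂ω₂.
I₂ = I₁ω₁ / ω₂ = (4.25)(2.13) / (0.608) = 14.89 kg·m².

I₂ ≈ 14.9 kg·m²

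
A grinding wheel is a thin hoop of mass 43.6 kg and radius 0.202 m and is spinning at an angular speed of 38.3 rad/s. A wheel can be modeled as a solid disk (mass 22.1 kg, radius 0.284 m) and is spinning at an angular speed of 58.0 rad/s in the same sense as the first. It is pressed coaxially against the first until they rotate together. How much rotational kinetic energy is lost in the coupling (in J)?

ΔKE lost ≈ 115 J

The coupling torques are internal; angular momentum about the shared axis is conserved.
Moments of inertia: I_A = (43.6)(0.202)² = 1.779 kg·m²; I_B = ½(22.1)(0.284)² = 0.8912 kg·m².
Taking A's sense as positive: L = (1.779)(38.3) + (0.8912)(58.0) = 119.8 kg·m²·rad/s.
Combined I = 1.779 + 0.8912 = 2.670 kg·m².
ω_f = L / I = 119.8 / 2.670 = 44.88 rad/s.
KE_i = ½ΣIω² = 2804 J; KE_f = ½(2.670)(44.88)² = 2689 J.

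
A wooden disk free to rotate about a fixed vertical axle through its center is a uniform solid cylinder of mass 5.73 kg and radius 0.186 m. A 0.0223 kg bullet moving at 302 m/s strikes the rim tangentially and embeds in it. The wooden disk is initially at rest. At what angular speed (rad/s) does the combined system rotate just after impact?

About the axle the impulsive forces during the collision are internal, so angular momentum about that axis is conserved.
I_p = ½(5.73)(0.186)² = 0.09912 kg·m². Taking the sense of the bullet's angular momentum as positive, L_{bullet} = m v R = (0.0223)(302)(0.186) = 1.253 kg·m²/s.
L_i = 0 + 1.253 = 1.253 kg·m²/s.
After sticking, I_f = I_p + m R² = 0.09912 + (0.0223)(0.186)² = 0.09989 kg·m².
ω_f = L_i / I_f = 1.253 / 0.09989 = 12.54 rad/s.

|ω_f| ≈ 12.5 rad/s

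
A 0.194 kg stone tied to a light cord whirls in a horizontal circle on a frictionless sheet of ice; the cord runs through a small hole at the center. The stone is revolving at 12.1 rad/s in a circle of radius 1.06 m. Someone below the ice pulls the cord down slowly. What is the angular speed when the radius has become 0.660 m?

ω₂ ≈ 31.2 rad/s

The constraining force is radial, so m r² ω about the center is conserved.
ω₂ = ω₁ (r₁/r₂)² = (12.1)(1.06/0.660)² = 31.21 rad/s.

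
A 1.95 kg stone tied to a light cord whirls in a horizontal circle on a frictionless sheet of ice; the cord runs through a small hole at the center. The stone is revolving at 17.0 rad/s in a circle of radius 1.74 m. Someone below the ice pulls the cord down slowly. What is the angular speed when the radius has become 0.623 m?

The constraining force is radial, so m r² ω about the center is conserved.
ω₂ = ω₁ (r₁/r₂)² = (17.0)(1.74/0.623)² = 132.6 rad/s.

ω₂ ≈ 133 rad/s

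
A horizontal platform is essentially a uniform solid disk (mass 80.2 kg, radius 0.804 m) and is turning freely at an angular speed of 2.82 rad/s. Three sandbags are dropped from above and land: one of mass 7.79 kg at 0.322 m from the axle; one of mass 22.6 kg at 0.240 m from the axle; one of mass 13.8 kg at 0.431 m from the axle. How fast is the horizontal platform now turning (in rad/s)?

The added mass arrives with no angular momentum about the axle, and any external torque about the axle is negligible, so the system's angular momentum is conserved.
I_p = ½(80.2)(0.804)² = 25.92 kg·m².
Added inertia Σmr² = (7.79)(0.322)² + (22.6)(0.240)² + (13.8)(0.431)² = 4.673 kg·m²; I_f = 25.92 + 4.673 = 30.59 kg·m².
ω_f = I_p ω_i / I_f = (25.92)(2.82) / 30.59 = 2.389 rad/s.

ω_f ≈ 2.39 rad/s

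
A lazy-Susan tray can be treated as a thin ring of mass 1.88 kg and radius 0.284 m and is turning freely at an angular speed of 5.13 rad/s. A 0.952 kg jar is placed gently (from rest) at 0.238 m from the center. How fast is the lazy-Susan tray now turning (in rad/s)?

No external torque acts about the center; L_before = L_after.
I_p = (1.88)(0.284)² = 0.1516 kg·m².
Added inertia Σmr² = (0.952)(0.238)² = 0.05393 kg·m²; I_f = 0.1516 + 0.05393 = 0.2056 kg·m².
ω_f = I_p ω_i / I_f = (0.1516)(5.13) / 0.2056 = 3.784 rad/s.

ω_f ≈ 3.78 rad/s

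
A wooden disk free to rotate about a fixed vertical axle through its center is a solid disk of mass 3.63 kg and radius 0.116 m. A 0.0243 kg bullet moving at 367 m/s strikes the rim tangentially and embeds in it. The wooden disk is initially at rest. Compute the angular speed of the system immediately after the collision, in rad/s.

|ω_f| ≈ 41.8 rad/s

The axle reaction passes through the axle and exerts no torque about it; angular momentum about the axle is conserved through the impact.
I_p = ½(3.63)(0.116)² = 0.02442 kg·m². Taking the sense of the bullet's angular momentum as positive, L_{bullet} = m v R = (0.0243)(367)(0.116) = 1.034 kg·m²/s.
L_i = 0 + 1.034 = 1.034 kg·m²/s.
After sticking, I_f = I_p + m R² = 0.02442 + (0.0243)(0.116)² = 0.02475 kg·m².
ω_f = L_i / I_f = 1.034 / 0.02475 = 41.80 rad/s.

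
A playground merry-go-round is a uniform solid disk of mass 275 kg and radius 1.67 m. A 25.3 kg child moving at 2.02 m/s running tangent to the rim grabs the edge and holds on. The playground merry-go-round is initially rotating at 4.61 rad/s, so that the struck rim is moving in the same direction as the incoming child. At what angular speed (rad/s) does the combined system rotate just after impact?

The axle reaction passes through the axle and exerts no torque about it; angular momentum about the axle is conserved through the impact.
I_p = ½(275)(1.67)² = 383.5 kg·m². Taking the sense of the child's angular momentum as positive, L_{child} = m v R = (25.3)(2.02)(1.67) = 85.35 kg·m²/s.
L_i = +I_p ω_p + m v R = +(383.5)(4.61) + 85.35 = 1853 kg·m²/s.
After sticking, I_f = I_p + m R² = 383.5 + (25.3)(1.67)² = 454.0 kg·m².
ω_f = L_i / I_f = 1853 / 454.0 = 4.082 rad/s.

|ω_f| ≈ 4.08 rad/s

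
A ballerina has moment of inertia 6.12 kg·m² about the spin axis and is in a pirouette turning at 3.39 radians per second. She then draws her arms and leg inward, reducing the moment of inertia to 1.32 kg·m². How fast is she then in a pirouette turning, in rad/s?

With no external torque about the axis, L is conserved: I₁ω₁ = I₂ω₂.
ω₂ = I₁ω₁ / I₂ = (6.120)(3.39 rad/s) / (1.320) = 15.72 rad/s.

ω₂ ≈ 15.7 rad/s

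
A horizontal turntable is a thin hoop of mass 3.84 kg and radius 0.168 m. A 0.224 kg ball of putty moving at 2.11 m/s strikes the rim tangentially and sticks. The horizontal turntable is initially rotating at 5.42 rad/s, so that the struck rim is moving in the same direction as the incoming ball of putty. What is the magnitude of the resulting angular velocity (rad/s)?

|ω_f| ≈ 5.81 rad/s

About the axle the impulsive forces during the collision are internal, so angular momentum about that axis is conserved.
I_p = (3.84)(0.168)² = 0.1084 kg·m². Taking the sense of the ball of putty's angular momentum as positive, L_{ball} = m v R = (0.224)(2.11)(0.168) = 0.07940 kg·m²/s.
L_i = +I_p ω_p + m v R = +(0.1084)(5.42) + 0.07940 = 0.6668 kg·m²/s.
After sticking, I_f = I_p + m R² = 0.1084 + (0.224)(0.168)² = 0.1147 kg·m².
ω_f = L_i / I_f = 0.6668 / 0.1147 = 5.814 rad/s.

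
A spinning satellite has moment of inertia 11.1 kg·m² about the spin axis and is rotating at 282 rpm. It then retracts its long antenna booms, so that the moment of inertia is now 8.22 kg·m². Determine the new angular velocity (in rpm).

ω₂ ≈ 381 rpm

With no external torque about the axis, L is conserved: I₁ω₁ = I₂ω₂.
ω₂ = I₁ω₁ / I₂ = (11.10)(282 rpm) / (8.220) = 380.8 rpm.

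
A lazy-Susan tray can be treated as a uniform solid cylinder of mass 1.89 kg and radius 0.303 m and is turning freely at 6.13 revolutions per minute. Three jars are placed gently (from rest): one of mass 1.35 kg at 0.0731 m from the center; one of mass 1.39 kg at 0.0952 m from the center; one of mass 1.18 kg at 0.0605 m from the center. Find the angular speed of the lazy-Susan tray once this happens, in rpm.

ω_f ≈ 4.80 rpm

No external torque acts about the center; L_before = L_after.
I_p = ½(1.89)(0.303)² = 0.08676 kg·m².
Added inertia Σmr² = (1.35)(0.0731)² + (1.39)(0.0952)² + (1.18)(0.0605)² = 0.02413 kg·m²; I_f = 0.08676 + 0.02413 = 0.1109 kg·m².
ω_f = I_p ω_i / I_f = (0.08676)(6.13) / 0.1109 = 4.796 rpm.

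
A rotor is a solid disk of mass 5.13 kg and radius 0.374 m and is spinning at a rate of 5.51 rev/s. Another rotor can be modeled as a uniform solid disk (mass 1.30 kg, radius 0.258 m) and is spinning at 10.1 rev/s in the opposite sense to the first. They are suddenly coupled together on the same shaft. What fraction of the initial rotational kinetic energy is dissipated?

fraction ≈ 0.615

The coupling torques are internal; angular momentum about the shared axis is conserved.
Moments of inertia: I_A = ½(5.13)(0.374)² = 0.3588 kg·m²; I_B = ½(1.30)(0.258)² = 0.04327 kg·m².
Taking A's sense as positive: L = (0.3588)(5.51) − (0.04327)(10.1) = 1.540 kg·m²·rev/s.
Combined I = 0.3588 + 0.04327 = 0.4020 kg·m².
ω_f = L / I = 1.540 / 0.4020 = 3.830 rev/s.
KE_i = ½ΣIω² = 302.1 J; KE_f = ½(0.4020)(24.07)² = 116.4 J.
Fraction dissipated = (KE_i − KE_f)/KE_i = 0.6147.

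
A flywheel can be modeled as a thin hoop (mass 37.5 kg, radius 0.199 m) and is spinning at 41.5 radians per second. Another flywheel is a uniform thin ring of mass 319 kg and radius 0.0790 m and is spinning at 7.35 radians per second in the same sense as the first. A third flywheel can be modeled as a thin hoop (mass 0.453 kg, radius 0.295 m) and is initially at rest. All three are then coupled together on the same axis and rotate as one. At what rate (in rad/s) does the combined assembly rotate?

|ω_f| ≈ 21.7 rad/s

No external torque acts about the common axis, so total angular momentum is conserved.
Moments of inertia: I_A = (37.5)(0.199)² = 1.485 kg·m²; I_B = (319)(0.0790)² = 1.991 kg·m²; I_C = (0.453)(0.295)² = 0.03942 kg·m².
Taking A's sense as positive: L = (1.485)(41.5) + (1.991)(7.35) = 76.26 kg·m²·rad/s.
Combined I = 1.485 + 1.991 + 0.03942 = 3.515 kg·m².
ω_f = L / I = 76.26 / 3.515 = 21.69 rad/s.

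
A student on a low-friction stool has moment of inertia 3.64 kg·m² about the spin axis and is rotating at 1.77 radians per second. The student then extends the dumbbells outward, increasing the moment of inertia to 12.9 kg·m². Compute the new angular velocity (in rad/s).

No external torque acts about the spin axis, so angular momentum is conserved.
ω₂ = I₁ω₁ / I₂ = (3.640)(1.77 rad/s) / (12.90) = 0.4994 rad/s.

ω₂ ≈ 0.499 rad/s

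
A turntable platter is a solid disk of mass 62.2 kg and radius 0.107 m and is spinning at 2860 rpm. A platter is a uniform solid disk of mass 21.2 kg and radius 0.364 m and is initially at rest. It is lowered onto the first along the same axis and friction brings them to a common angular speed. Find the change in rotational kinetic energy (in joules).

ΔKE ≈ -12700 J

The coupling torques are internal; angular momentum about the shared axis is conserved.
Moments of inertia: I_A = ½(62.2)(0.107)² = 0.3561 kg·m²; I_B = ½(21.2)(0.364)² = 1.404 kg·m².
Taking A's sense as positive: L = (0.3561)(2860) = 1018 kg·m²·rpm.
Combined I = 0.3561 + 1.404 = 1.761 kg·m².
ω_f = L / I = 1018 / 1.761 = 578.4 rpm.
KE_i = ½ΣIω² = 15970 J; KE_f = ½(1.761)(60.57)² = 3230 J.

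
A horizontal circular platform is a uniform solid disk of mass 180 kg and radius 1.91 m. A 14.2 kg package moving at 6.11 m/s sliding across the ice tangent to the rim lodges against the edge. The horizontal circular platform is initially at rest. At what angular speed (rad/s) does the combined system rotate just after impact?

About the central axle the impulsive forces during the collision are internal, so angular momentum about that axis is conserved.
I_p = ½(180)(1.91)² = 328.3 kg·m². Taking the sense of the package's angular momentum as positive, L_{package} = m v R = (14.2)(6.11)(1.91) = 165.7 kg·m²/s.
L_i = 0 + 165.7 = 165.7 kg·m²/s.
After sticking, I_f = I_p + m R² = 328.3 + (14.2)(1.91)² = 380.1 kg·m².
ω_f = L_i / I_f = 165.7 / 380.1 = 0.4359 rad/s.

|ω_f| ≈ 0.436 rad/s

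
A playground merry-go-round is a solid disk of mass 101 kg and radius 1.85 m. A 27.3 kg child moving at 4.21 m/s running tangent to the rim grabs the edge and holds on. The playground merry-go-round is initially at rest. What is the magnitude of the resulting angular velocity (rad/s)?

|ω_f| ≈ 0.799 rad/s

The axle reaction passes through the axle and exerts no torque about it; angular momentum about the axle is conserved through the impact.
I_p = ½(101)(1.85)² = 172.8 kg·m². Taking the sense of the child's angular momentum as positive, L_{child} = m v R = (27.3)(4.21)(1.85) = 212.6 kg·m²/s.
L_i = 0 + 212.6 = 212.6 kg·m²/s.
After sticking, I_f = I_p + m R² = 172.8 + (27.3)(1.85)² = 266.3 kg·m².
ω_f = L_i / I_f = 212.6 / 266.3 = 0.7985 rad/s.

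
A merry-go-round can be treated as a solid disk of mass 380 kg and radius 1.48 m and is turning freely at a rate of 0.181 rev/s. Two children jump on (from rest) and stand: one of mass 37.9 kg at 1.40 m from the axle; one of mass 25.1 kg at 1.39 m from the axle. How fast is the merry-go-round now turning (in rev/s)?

ω_f ≈ 0.140 rev/s

No external torque acts about the axle; L_before = L_after.
I_p = ½(380)(1.48)² = 416.2 kg·m².
Added inertia Σmr² = (37.9)(1.40)² + (25.1)(1.39)² = 122.8 kg·m²; I_f = 416.2 + 122.8 = 539.0 kg·m².
ω_f = I_p ω_i / I_f = (416.2)(0.181) / 539.0 = 0.1398 rev/s.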